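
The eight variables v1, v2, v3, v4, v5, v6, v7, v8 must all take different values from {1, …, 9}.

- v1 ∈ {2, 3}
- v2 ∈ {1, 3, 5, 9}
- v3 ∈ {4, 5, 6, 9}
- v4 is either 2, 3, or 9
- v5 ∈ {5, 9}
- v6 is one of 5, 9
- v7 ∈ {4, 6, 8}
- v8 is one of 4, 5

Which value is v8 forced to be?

The 8 variables draw from only 8 values {1, 2, 3, 4, 5, 6, 8, 9}, so each is used; only v2 can be 1, hence v2 = 1.
The 7 still-open variables draw from only 7 values {2, 3, 4, 5, 6, 8, 9}, so each is used; only v7 can be 8, hence v7 = 8.
Among the 6 still-open variables, 6 fits only v3 (and all 6 values in {2, 3, 4, 5, 6, 9} must be used), so v3 = 6.
Among the 5 still-open variables, 4 fits only v8 (and all 5 values in {2, 3, 4, 5, 9} must be used), so v8 = 4.

4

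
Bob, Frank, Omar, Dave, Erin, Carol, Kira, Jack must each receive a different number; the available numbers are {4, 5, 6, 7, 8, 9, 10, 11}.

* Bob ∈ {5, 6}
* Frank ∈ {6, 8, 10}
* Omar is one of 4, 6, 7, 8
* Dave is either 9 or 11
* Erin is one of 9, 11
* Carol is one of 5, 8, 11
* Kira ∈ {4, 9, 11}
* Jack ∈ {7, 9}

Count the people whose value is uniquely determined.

3

The 8 variables together cover exactly {4, 5, 6, 7, 8, 9, 10, 11} — 8 values for 8 variables — and 10 appears only in Frank's list, so Frank = 10.
Dave and Erin share exactly the 2 values {9, 11}; by pigeonhole those values go to them, so strike 9, 11 from Carol, Kira, Jack.
Kira has just one choice, so Kira = 4. So Omar can't be 4.
Jack's domain is down to {7}, so Jack = 7. So Omar can't be 7.
Determined: Frank=10, Kira=4, Jack=7. The other people each still have more than one consistent value. That makes 3.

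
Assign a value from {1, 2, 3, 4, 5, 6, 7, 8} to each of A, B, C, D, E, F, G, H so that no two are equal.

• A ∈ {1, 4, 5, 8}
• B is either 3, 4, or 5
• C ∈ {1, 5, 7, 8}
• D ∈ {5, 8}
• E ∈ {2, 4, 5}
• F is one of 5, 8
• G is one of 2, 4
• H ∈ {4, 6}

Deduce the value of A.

Among the 8 variables, 3 fits only B (and all 8 values in {1, 2, 3, 4, 5, 6, 7, 8} must be used), so B = 3.
The 7 still-open variables draw from only 7 values {1, 2, 4, 5, 6, 7, 8}, so each is used; only H can be 6, hence H = 6.
Among the 6 still-open variables, 7 fits only C (and all 6 values in {1, 2, 4, 5, 7, 8} must be used), so C = 7.
The 5 still-open variables together cover exactly {1, 2, 4, 5, 8} — 5 values for 5 variables — and 1 appears only in A's list, so A = 1.

1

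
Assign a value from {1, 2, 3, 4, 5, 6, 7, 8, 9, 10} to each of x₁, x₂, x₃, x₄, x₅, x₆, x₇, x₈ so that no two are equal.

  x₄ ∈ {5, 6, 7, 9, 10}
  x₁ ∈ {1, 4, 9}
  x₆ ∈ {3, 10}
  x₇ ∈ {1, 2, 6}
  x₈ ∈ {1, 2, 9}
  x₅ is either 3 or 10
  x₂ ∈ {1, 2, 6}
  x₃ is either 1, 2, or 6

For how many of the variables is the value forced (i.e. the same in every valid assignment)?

2

x₅ and x₆ share exactly the 2 values {3, 10}; by pigeonhole those values go to them, so strike 3, 10 from x₄.
x₂, x₃, x₇ between them cover only {1, 2, 6} — a naked triple. Remove those values from x₁, x₄, x₈.
That leaves x₈ = 9. So x₁, x₄ can't be 9.
x₁ has just one choice, so x₁ = 4.
Determined: x₁=4, x₈=9. The other variables each still have more than one consistent value. That makes 2.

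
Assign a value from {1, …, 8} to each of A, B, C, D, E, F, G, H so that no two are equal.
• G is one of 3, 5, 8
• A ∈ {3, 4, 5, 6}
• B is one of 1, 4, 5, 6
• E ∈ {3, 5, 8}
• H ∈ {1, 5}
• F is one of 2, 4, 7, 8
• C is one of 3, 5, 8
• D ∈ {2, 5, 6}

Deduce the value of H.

1

The 8 variables draw from only 8 values {1, 2, 3, 4, 5, 6, 7, 8}, so each is used; only F can be 7, hence F = 7.
The 7 still-open variables draw from only 7 values {1, 2, 3, 4, 5, 6, 8}, so each is used; only D can be 2, hence D = 2.
The 3 variables C, E, G are confined to {3, 5, 8}, which locks those values in; drop them from A, B, H.
So H = 1.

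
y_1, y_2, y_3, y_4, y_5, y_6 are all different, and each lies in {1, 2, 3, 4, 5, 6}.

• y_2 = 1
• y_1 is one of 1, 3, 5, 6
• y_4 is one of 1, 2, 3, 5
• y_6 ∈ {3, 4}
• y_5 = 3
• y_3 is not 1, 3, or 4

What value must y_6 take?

y_2 must be 1 (only option left). So y_1, y_4 can't be 1.
y_5's domain is down to {3}, so y_5 = 3. Strike 3 from y_1, y_4, y_6.
So y_6 = 4.

4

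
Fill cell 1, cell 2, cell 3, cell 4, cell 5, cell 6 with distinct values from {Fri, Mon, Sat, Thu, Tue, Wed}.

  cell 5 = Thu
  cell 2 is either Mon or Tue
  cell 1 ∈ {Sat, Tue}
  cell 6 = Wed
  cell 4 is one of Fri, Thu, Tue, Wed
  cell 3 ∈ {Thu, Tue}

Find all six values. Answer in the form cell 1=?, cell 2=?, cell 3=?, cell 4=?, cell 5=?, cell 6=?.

cell 1=Sat, cell 2=Mon, cell 3=Tue, cell 4=Fri, cell 5=Thu, cell 6=Wed

cell 5 must be Thu (only option left). Strike Thu from cell 3, cell 4.
That leaves cell 6 = Wed. So cell 4 can't be Wed.
cell 3's domain is down to {Tue}, so cell 3 = Tue. Strike Tue from cell 1, cell 2, cell 4.
cell 4 must be Fri (only option left).
cell 1's domain is down to {Sat}, so cell 1 = Sat.
cell 2 must be Mon (only option left).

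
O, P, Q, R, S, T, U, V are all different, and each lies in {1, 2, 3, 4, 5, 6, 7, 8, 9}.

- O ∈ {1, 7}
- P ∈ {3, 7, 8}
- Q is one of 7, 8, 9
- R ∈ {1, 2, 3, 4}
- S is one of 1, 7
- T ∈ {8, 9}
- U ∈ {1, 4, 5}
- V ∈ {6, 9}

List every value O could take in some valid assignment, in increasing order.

1, 7

The 2 variables O and S are confined to {1, 7}, which locks those values in; drop them from P, Q, R, U.
Q and T between them cover only {8, 9} — a naked pair. Remove those values from P, V.
That leaves P = 3. So R can't be 3.
That leaves V = 6.
No further eliminations apply; O can still be any of 1, 7.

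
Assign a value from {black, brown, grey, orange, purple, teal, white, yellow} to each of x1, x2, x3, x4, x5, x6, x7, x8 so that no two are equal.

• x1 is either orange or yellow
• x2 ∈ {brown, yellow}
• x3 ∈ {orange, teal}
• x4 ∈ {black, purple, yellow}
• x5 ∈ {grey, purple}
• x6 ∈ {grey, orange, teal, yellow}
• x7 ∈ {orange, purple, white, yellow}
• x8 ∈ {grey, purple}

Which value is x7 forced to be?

The 8 variables together cover exactly {black, brown, grey, orange, purple, teal, white, yellow} — 8 values for 8 variables — and black appears only in x4's list, so x4 = black.
The 7 still-open variables together cover exactly {brown, grey, orange, purple, teal, white, yellow} — 7 values for 7 variables — and brown appears only in x2's list, so x2 = brown.
The 6 still-open variables draw from only 6 values {grey, orange, purple, teal, white, yellow}, so each is used; only x7 can be white, hence x7 = white.

white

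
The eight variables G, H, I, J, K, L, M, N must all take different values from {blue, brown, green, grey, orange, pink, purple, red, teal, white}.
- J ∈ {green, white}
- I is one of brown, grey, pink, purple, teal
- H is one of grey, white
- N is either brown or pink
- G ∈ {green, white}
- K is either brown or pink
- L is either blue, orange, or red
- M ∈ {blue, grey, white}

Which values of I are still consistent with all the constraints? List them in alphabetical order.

G and J share exactly the 2 values {green, white}; by pigeonhole those values go to them, so strike green, white from H, M.
H has just one choice, so H = grey. So I, M can't be grey.
M has just one choice, so M = blue. Eliminate blue elsewhere: L.
K and N between them cover only {brown, pink} — a naked pair. Remove those values from I.
No further eliminations apply; I can still be any of purple, teal.

purple, teal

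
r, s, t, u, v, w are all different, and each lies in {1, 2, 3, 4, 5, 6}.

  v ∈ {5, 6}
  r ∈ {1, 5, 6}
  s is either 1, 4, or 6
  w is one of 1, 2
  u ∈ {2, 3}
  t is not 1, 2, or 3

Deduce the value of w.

The 6 variables draw from only 6 values {1, 2, 3, 4, 5, 6}, so each is used; only u can be 3, hence u = 3.
The 5 still-open variables draw from only 5 values {1, 2, 4, 5, 6}, so each is used; only w can be 2, hence w = 2.

2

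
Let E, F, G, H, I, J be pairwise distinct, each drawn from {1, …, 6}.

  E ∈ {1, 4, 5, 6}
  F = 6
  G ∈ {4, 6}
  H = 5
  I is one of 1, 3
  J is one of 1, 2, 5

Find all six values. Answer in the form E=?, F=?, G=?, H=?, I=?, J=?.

F's domain is down to {6}, so F = 6. Strike 6 from E, G.
G must be 4 (only option left). Remove 4 from E.
That leaves H = 5. Strike 5 from E, J.
E must be 1 (only option left). So I, J can't be 1.
That leaves I = 3.
J has just one choice, so J = 2.

E=1, F=6, G=4, H=5, I=3, J=2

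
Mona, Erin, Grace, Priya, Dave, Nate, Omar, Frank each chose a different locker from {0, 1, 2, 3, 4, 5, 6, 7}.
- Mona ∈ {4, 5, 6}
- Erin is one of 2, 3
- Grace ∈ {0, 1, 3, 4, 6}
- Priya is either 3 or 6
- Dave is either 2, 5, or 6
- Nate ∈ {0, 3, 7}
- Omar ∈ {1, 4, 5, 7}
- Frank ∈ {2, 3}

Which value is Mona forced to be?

Erin and Frank between them cover only {2, 3} — a naked pair. Remove those values from Grace, Priya, Dave, Nate.
Priya's domain is down to {6}, so Priya = 6. So Mona, Grace, Dave can't be 6.
Dave must be 5 (only option left). Remove 5 from Mona, Omar.
So Mona = 4.

4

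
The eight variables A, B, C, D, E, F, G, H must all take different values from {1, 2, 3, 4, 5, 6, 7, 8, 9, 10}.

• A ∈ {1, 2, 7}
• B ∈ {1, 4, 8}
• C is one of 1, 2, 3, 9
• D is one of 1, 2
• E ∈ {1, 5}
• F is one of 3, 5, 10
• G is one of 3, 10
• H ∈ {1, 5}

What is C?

9

E and H between them cover only {1, 5} — a naked pair. Remove those values from A, B, C, D, F.
That leaves D = 2. Eliminate 2 elsewhere: A, C.
A's domain is down to {7}, so A = 7.
F and G between them cover only {3, 10} — a naked pair. Remove those values from C.
So C = 9.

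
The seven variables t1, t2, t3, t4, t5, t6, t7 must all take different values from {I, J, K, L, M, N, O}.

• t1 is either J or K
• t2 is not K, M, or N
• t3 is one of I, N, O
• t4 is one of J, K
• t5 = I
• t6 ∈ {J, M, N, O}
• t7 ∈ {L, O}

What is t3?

N

t5 must be I (only option left). Strike I from t2, t3.
The 6 still-open variables together cover exactly {J, K, L, M, N, O} — 6 values for 6 variables — and M appears only in t6's list, so t6 = M.
Among the 5 still-open variables, N fits only t3 (and all 5 values in {J, K, L, N, O} must be used), so t3 = N.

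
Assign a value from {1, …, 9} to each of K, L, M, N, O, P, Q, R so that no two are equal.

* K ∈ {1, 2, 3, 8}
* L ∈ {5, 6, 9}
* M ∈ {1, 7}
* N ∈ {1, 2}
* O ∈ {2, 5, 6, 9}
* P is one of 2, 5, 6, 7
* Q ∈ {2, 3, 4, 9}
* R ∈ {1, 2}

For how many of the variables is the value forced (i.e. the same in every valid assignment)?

1

N and R share exactly the 2 values {1, 2}; by pigeonhole those values go to them, so strike 1, 2 from K, M, O, P, Q.
M's domain is down to {7}, so M = 7. Remove 7 from P.
The 3 variables L, O, P are confined to {5, 6, 9}, which locks those values in; drop them from Q.
Determined: M=7. The other variables each still have more than one consistent value. That makes 1.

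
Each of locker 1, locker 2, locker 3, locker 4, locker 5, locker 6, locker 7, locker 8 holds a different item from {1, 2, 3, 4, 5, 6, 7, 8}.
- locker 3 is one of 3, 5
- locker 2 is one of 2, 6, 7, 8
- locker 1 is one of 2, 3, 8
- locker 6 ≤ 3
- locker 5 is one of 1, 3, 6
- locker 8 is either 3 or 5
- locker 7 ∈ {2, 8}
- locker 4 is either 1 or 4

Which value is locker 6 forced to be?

1

Among the 8 variables, 4 fits only locker 4 (and all 8 values in {1, 2, 3, 4, 5, 6, 7, 8} must be used), so locker 4 = 4.
The 7 still-open variables draw from only 7 values {1, 2, 3, 5, 6, 7, 8}, so each is used; only locker 2 can be 7, hence locker 2 = 7.
The 6 still-open variables draw from only 6 values {1, 2, 3, 5, 6, 8}, so each is used; only locker 5 can be 6, hence locker 5 = 6.
The 5 still-open variables together cover exactly {1, 2, 3, 5, 8} — 5 values for 5 variables — and 1 appears only in locker 6's list, so locker 6 = 1.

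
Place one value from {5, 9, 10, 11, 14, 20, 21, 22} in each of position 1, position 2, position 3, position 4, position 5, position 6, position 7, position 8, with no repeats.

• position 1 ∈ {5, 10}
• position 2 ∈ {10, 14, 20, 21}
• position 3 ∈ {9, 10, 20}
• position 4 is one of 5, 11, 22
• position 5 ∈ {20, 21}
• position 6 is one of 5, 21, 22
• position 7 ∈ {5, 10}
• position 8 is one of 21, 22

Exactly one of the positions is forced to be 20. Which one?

position 5

Among the 8 variables, 9 fits only position 3 (and all 8 values in {5, 9, 10, 11, 14, 20, 21, 22} must be used), so position 3 = 9.
Among the 7 still-open variables, 11 fits only position 4 (and all 7 values in {5, 10, 11, 14, 20, 21, 22} must be used), so position 4 = 11.
The 6 still-open variables draw from only 6 values {5, 10, 14, 20, 21, 22}, so each is used; only position 2 can be 14, hence position 2 = 14.
The 5 still-open variables draw from only 5 values {5, 10, 20, 21, 22}, so each is used; only position 5 can be 20, hence position 5 = 20.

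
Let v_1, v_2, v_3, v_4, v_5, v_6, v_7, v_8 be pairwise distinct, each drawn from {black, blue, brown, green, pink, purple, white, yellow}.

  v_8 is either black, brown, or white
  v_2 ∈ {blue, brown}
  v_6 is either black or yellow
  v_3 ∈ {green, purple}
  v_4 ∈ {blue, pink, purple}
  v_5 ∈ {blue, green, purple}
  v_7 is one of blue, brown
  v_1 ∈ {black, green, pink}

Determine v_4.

The 8 variables draw from only 8 values {black, blue, brown, green, pink, purple, white, yellow}, so each is used; only v_8 can be white, hence v_8 = white.
Among the 7 still-open variables, yellow fits only v_6 (and all 7 values in {black, blue, brown, green, pink, purple, yellow} must be used), so v_6 = yellow.
Among the 6 still-open variables, black fits only v_1 (and all 6 values in {black, blue, brown, green, pink, purple} must be used), so v_1 = black.
Among the 5 still-open variables, pink fits only v_4 (and all 5 values in {blue, brown, green, pink, purple} must be used), so v_4 = pink.

pink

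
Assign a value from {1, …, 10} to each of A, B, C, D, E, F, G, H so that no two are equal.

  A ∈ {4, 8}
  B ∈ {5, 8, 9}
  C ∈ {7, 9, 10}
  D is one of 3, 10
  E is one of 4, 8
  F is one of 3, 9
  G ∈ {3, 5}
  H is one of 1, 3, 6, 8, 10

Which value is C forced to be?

7

The 2 variables A and E are confined to {4, 8}, which locks those values in; drop them from B, H.
B, F, G share exactly the 3 values {3, 5, 9}; by pigeonhole those values go to them, so strike 3, 5, 9 from C, D, H.
That leaves D = 10. So C, H can't be 10.
So C = 7.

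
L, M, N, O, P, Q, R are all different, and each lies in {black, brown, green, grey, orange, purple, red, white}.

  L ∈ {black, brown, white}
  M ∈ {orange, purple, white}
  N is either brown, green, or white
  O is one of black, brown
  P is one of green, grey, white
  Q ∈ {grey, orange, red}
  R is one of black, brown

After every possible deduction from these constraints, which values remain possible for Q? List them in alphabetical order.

O and R share exactly the 2 values {black, brown}; by pigeonhole those values go to them, so strike black, brown from L, N.
L must be white (only option left). Eliminate white elsewhere: M, N, P.
N must be green (only option left). Strike green from P.
P's domain is down to {grey}, so P = grey. So Q can't be grey.
No further eliminations apply; Q can still be any of orange, red.

orange, red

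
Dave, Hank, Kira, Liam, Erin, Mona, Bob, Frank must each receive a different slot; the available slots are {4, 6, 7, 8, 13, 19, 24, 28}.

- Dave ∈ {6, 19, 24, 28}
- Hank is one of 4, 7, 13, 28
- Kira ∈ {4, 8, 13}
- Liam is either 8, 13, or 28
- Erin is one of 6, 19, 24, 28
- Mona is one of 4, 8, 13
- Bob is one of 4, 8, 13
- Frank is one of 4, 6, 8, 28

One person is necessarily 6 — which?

Frank

The 8 variables together cover exactly {4, 6, 7, 8, 13, 19, 24, 28} — 8 values for 8 variables — and 7 appears only in Hank's list, so Hank = 7.
Kira, Mona, Bob share exactly the 3 values {4, 8, 13}; by pigeonhole those values go to them, so strike 4, 8, 13 from Liam, Frank.
Liam must be 28 (only option left). Remove 28 from Dave, Erin, Frank.
So 6 goes to Frank.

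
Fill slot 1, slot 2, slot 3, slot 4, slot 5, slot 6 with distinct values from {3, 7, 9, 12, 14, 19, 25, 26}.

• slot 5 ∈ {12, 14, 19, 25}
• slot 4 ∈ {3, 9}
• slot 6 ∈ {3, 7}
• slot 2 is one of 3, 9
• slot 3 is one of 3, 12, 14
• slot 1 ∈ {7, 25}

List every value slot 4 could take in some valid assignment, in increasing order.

3, 9

slot 2 and slot 4 share exactly the 2 values {3, 9}; by pigeonhole those values go to them, so strike 3, 9 from slot 3, slot 6.
slot 6 must be 7 (only option left). Remove 7 from slot 1.
slot 1 has just one choice, so slot 1 = 25. So slot 5 can't be 25.
No further eliminations apply; slot 4 can still be any of 3, 9.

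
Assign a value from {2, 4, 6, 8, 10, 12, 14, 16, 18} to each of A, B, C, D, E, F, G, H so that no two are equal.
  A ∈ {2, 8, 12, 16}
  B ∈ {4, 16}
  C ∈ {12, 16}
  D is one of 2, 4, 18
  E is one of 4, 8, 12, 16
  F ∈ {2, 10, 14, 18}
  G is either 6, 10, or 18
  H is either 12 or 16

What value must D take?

18

C and H between them cover only {12, 16} — a naked pair. Remove those values from A, B, E.
B's domain is down to {4}, so B = 4. Remove 4 from D, E.
E has just one choice, so E = 8. Strike 8 from A.
A's domain is down to {2}, so A = 2. Remove 2 from D, F.
So D = 18.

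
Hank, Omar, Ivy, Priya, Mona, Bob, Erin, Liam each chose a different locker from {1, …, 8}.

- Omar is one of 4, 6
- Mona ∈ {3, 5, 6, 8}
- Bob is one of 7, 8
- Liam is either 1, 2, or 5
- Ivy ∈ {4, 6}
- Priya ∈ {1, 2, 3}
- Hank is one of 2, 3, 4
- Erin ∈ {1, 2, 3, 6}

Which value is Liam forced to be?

5

The 8 variables draw from only 8 values {1, 2, 3, 4, 5, 6, 7, 8}, so each is used; only Bob can be 7, hence Bob = 7.
Among the 7 still-open variables, 8 fits only Mona (and all 7 values in {1, 2, 3, 4, 5, 6, 8} must be used), so Mona = 8.
Among the 6 still-open variables, 5 fits only Liam (and all 6 values in {1, 2, 3, 4, 5, 6} must be used), so Liam = 5.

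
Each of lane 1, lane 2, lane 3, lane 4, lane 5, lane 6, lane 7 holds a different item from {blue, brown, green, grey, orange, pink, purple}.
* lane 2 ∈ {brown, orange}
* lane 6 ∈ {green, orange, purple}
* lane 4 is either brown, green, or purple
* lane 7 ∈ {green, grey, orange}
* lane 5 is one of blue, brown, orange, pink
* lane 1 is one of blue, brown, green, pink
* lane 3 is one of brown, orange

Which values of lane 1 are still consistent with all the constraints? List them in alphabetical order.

blue, pink

The 7 variables together cover exactly {blue, brown, green, grey, orange, pink, purple} — 7 values for 7 variables — and grey appears only in lane 7's list, so lane 7 = grey.
lane 2 and lane 3 share exactly the 2 values {brown, orange}; by pigeonhole those values go to them, so strike brown, orange from lane 1, lane 4, lane 5, lane 6.
lane 4 and lane 6 share exactly the 2 values {green, purple}; by pigeonhole those values go to them, so strike green, purple from lane 1.
No further eliminations apply; lane 1 can still be any of blue, pink.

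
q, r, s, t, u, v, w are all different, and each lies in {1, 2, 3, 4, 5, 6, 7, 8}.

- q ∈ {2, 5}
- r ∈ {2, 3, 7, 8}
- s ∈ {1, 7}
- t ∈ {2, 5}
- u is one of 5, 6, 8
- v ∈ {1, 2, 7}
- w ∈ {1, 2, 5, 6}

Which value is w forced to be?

Among the 7 variables, 3 fits only r (and all 7 values in {1, 2, 3, 5, 6, 7, 8} must be used), so r = 3.
The 6 still-open variables together cover exactly {1, 2, 5, 6, 7, 8} — 6 values for 6 variables — and 8 appears only in u's list, so u = 8.
The 5 still-open variables draw from only 5 values {1, 2, 5, 6, 7}, so each is used; only w can be 6, hence w = 6.

6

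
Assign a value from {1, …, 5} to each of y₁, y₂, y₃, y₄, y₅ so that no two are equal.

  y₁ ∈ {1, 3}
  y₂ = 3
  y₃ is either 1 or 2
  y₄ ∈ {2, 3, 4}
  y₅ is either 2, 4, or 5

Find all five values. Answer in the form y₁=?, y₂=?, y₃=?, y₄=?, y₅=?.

y₂'s domain is down to {3}, so y₂ = 3. Eliminate 3 elsewhere: y₁, y₄.
That leaves y₁ = 1. Eliminate 1 elsewhere: y₃.
y₃ has just one choice, so y₃ = 2. So y₄, y₅ can't be 2.
y₄ has just one choice, so y₄ = 4. Strike 4 from y₅.
y₅'s domain is down to {5}, so y₅ = 5.

y₁=1, y₂=3, y₃=2, y₄=4, y₅=5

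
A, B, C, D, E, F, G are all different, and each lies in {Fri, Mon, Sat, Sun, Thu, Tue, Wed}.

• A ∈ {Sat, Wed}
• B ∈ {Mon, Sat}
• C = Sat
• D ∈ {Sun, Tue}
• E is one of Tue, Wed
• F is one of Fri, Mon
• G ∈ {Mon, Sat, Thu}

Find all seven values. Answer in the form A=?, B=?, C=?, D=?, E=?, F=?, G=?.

A=Wed, B=Mon, C=Sat, D=Sun, E=Tue, F=Fri, G=Thu

C's domain is down to {Sat}, so C = Sat. Remove Sat from A, B, G.
A has just one choice, so A = Wed. So E can't be Wed.
B has just one choice, so B = Mon. Remove Mon from F, G.
E's domain is down to {Tue}, so E = Tue. Remove Tue from D.
That leaves F = Fri.
That leaves G = Thu.
D has just one choice, so D = Sun.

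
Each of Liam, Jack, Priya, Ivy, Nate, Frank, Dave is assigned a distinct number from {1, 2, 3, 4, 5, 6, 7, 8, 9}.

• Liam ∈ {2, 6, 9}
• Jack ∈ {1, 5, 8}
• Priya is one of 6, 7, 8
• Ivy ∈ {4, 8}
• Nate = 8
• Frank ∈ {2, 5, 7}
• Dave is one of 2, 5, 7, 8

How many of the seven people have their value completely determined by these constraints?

2

Nate must be 8 (only option left). Eliminate 8 elsewhere: Jack, Priya, Ivy, Dave.
Ivy must be 4 (only option left).
Determined: Ivy=4, Nate=8. The other people each still have more than one consistent value. That makes 2.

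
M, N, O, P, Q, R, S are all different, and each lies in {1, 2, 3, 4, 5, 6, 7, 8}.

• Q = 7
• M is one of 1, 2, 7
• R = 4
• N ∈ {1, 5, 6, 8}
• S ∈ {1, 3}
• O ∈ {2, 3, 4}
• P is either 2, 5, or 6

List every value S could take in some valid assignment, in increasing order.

1, 3

Q has just one choice, so Q = 7. Eliminate 7 elsewhere: M.
That leaves R = 4. Eliminate 4 elsewhere: O.
The 3 variables M, O, S are confined to {1, 2, 3}, which locks those values in; drop them from N, P.
No further eliminations apply; S can still be any of 1, 3.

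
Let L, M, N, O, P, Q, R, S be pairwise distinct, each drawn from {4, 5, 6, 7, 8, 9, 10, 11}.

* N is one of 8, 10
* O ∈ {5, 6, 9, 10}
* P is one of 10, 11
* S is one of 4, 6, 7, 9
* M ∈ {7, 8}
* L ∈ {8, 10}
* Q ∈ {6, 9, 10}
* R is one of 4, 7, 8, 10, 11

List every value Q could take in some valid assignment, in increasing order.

Among the 8 variables, 5 fits only O (and all 8 values in {4, 5, 6, 7, 8, 9, 10, 11} must be used), so O = 5.
L and N share exactly the 2 values {8, 10}; by pigeonhole those values go to them, so strike 8, 10 from M, P, Q, R.
M has just one choice, so M = 7. So R, S can't be 7.
P's domain is down to {11}, so P = 11. Strike 11 from R.
That leaves R = 4. So S can't be 4.
No further eliminations apply; Q can still be any of 6, 9.

6, 9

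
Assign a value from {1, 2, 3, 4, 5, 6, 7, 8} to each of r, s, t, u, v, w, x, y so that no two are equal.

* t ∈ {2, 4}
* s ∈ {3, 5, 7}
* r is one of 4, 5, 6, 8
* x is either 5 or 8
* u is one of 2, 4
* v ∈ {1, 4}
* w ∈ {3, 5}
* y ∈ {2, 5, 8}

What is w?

The 8 variables together cover exactly {1, 2, 3, 4, 5, 6, 7, 8} — 8 values for 8 variables — and 1 appears only in v's list, so v = 1.
Among the 7 still-open variables, 6 fits only r (and all 7 values in {2, 3, 4, 5, 6, 7, 8} must be used), so r = 6.
The 6 still-open variables together cover exactly {2, 3, 4, 5, 7, 8} — 6 values for 6 variables — and 7 appears only in s's list, so s = 7.
Among the 5 still-open variables, 3 fits only w (and all 5 values in {2, 3, 4, 5, 8} must be used), so w = 3.

3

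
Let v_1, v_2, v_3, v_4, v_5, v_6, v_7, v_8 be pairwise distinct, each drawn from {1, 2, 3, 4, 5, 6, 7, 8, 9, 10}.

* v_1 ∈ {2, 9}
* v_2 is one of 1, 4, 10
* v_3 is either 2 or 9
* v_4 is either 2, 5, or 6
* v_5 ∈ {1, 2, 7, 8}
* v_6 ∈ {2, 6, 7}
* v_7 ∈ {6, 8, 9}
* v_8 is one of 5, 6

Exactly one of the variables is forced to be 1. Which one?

v_5

v_1 and v_3 between them cover only {2, 9} — a naked pair. Remove those values from v_4, v_5, v_6, v_7.
v_4 and v_8 between them cover only {5, 6} — a naked pair. Remove those values from v_6, v_7.
v_6 has just one choice, so v_6 = 7. Strike 7 from v_5.
v_7's domain is down to {8}, so v_7 = 8. Eliminate 8 elsewhere: v_5.
So 1 goes to v_5.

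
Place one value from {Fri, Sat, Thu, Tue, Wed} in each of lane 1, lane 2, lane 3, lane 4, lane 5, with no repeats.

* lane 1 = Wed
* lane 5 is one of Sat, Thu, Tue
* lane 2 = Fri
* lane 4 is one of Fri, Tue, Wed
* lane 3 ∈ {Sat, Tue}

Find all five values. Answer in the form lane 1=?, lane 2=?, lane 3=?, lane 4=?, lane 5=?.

lane 1's domain is down to {Wed}, so lane 1 = Wed. Strike Wed from lane 4.
That leaves lane 2 = Fri. Remove Fri from lane 4.
That leaves lane 4 = Tue. Remove Tue from lane 3, lane 5.
lane 3's domain is down to {Sat}, so lane 3 = Sat. Strike Sat from lane 5.
lane 5 has just one choice, so lane 5 = Thu.

lane 1=Wed, lane 2=Fri, lane 3=Sat, lane 4=Tue, lane 5=Thu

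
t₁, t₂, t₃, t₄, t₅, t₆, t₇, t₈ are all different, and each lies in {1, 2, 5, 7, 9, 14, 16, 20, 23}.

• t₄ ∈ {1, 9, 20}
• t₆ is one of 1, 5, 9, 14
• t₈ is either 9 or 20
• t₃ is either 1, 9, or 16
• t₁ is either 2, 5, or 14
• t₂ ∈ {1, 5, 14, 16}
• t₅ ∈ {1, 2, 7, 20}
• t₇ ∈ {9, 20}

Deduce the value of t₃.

The 8 variables draw from only 8 values {1, 2, 5, 7, 9, 14, 16, 20}, so each is used; only t₅ can be 7, hence t₅ = 7.
Among the 7 still-open variables, 2 fits only t₁ (and all 7 values in {1, 2, 5, 9, 14, 16, 20} must be used), so t₁ = 2.
t₇ and t₈ between them cover only {9, 20} — a naked pair. Remove those values from t₃, t₄, t₆.
t₄ must be 1 (only option left). So t₂, t₃, t₆ can't be 1.
So t₃ = 16.

16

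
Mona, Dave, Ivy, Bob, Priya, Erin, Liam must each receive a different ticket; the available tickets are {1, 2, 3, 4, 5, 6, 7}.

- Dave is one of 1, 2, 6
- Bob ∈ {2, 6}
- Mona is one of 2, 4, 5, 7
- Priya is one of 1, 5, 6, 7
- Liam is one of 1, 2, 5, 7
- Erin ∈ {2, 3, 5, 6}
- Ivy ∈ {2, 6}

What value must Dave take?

1

The 7 variables draw from only 7 values {1, 2, 3, 4, 5, 6, 7}, so each is used; only Erin can be 3, hence Erin = 3.
The 6 still-open variables together cover exactly {1, 2, 4, 5, 6, 7} — 6 values for 6 variables — and 4 appears only in Mona's list, so Mona = 4.
The 2 variables Ivy and Bob are confined to {2, 6}, which locks those values in; drop them from Dave, Priya, Liam.
So Dave = 1.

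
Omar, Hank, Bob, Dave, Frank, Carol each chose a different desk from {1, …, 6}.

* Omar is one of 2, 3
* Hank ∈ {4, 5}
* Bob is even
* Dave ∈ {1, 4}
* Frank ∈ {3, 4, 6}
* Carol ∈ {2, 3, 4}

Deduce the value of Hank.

5

The 6 variables together cover exactly {1, 2, 3, 4, 5, 6} — 6 values for 6 variables — and 1 appears only in Dave's list, so Dave = 1.
The 5 still-open variables together cover exactly {2, 3, 4, 5, 6} — 5 values for 5 variables — and 5 appears only in Hank's list, so Hank = 5.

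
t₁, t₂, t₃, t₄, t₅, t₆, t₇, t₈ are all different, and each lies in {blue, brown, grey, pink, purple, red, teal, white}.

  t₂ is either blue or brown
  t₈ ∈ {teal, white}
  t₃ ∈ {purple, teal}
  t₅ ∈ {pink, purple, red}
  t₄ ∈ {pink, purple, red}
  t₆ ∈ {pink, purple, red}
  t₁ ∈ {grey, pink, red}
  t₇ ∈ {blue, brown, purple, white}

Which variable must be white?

The 8 variables together cover exactly {blue, brown, grey, pink, purple, red, teal, white} — 8 values for 8 variables — and grey appears only in t₁'s list, so t₁ = grey.
The 3 variables t₄, t₅, t₆ are confined to {pink, purple, red}, which locks those values in; drop them from t₃, t₇.
t₃ has just one choice, so t₃ = teal. So t₈ can't be teal.
So white goes to t₈.

t₈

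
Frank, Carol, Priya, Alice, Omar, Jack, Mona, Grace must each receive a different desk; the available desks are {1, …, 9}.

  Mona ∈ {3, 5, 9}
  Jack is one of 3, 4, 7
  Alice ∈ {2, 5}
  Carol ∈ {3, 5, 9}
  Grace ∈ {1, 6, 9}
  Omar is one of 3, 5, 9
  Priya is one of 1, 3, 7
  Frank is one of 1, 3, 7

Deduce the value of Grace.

The 8 variables together cover exactly {1, 2, 3, 4, 5, 6, 7, 9} — 8 values for 8 variables — and 2 appears only in Alice's list, so Alice = 2.
Among the 7 still-open variables, 4 fits only Jack (and all 7 values in {1, 3, 4, 5, 6, 7, 9} must be used), so Jack = 4.
The 6 still-open variables draw from only 6 values {1, 3, 5, 6, 7, 9}, so each is used; only Grace can be 6, hence Grace = 6.

6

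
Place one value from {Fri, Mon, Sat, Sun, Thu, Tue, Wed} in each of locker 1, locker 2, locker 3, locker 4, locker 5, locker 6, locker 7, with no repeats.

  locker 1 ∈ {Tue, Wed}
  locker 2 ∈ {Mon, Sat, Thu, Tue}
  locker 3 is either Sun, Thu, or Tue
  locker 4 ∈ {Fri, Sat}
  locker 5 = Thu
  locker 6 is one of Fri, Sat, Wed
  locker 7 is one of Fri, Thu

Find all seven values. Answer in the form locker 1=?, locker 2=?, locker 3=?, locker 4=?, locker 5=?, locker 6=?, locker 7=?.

locker 1=Tue, locker 2=Mon, locker 3=Sun, locker 4=Sat, locker 5=Thu, locker 6=Wed, locker 7=Fri

locker 5 has just one choice, so locker 5 = Thu. So locker 2, locker 3, locker 7 can't be Thu.
That leaves locker 7 = Fri. So locker 4, locker 6 can't be Fri.
locker 4 must be Sat (only option left). Eliminate Sat elsewhere: locker 2, locker 6.
locker 6 must be Wed (only option left). Remove Wed from locker 1.
locker 1 must be Tue (only option left). Eliminate Tue elsewhere: locker 2, locker 3.
locker 2's domain is down to {Mon}, so locker 2 = Mon.
That leaves locker 3 = Sun.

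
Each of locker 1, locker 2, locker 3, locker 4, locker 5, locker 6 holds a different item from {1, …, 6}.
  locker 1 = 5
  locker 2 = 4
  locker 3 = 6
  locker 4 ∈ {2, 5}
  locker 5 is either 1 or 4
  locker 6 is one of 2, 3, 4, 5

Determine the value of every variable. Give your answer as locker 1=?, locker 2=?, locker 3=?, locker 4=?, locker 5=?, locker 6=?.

locker 1=5, locker 2=4, locker 3=6, locker 4=2, locker 5=1, locker 6=3

locker 1 has just one choice, so locker 1 = 5. Strike 5 from locker 4, locker 6.
locker 2 must be 4 (only option left). So locker 5, locker 6 can't be 4.
locker 3's domain is down to {6}, so locker 3 = 6.
locker 4 must be 2 (only option left). Remove 2 from locker 6.
locker 5 has just one choice, so locker 5 = 1.
locker 6 must be 3 (only option left).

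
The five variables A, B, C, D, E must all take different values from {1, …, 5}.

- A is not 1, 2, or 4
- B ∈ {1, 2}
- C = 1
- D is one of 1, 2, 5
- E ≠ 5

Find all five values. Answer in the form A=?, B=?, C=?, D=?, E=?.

C has just one choice, so C = 1. Eliminate 1 elsewhere: B, D, E.
That leaves B = 2. So D, E can't be 2.
D's domain is down to {5}, so D = 5. Remove 5 from A.
A's domain is down to {3}, so A = 3. Remove 3 from E.
E has just one choice, so E = 4.

A=3, B=2, C=1, D=5, E=4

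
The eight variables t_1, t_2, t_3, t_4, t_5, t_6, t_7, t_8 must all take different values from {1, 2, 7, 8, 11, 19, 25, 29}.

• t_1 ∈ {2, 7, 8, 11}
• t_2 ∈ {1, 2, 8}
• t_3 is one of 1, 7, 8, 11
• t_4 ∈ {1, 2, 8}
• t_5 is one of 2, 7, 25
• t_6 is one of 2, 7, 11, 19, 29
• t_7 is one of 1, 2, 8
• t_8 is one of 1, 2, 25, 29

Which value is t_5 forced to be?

The 8 variables draw from only 8 values {1, 2, 7, 8, 11, 19, 25, 29}, so each is used; only t_6 can be 19, hence t_6 = 19.
The 7 still-open variables together cover exactly {1, 2, 7, 8, 11, 25, 29} — 7 values for 7 variables — and 29 appears only in t_8's list, so t_8 = 29.
The 6 still-open variables together cover exactly {1, 2, 7, 8, 11, 25} — 6 values for 6 variables — and 25 appears only in t_5's list, so t_5 = 25.

25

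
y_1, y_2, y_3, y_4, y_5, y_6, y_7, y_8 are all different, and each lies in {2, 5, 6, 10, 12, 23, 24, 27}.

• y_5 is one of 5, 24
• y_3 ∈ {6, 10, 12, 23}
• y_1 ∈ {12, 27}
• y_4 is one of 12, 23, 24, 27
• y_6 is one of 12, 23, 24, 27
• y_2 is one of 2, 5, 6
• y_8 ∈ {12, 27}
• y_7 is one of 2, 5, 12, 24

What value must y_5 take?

5

Among the 8 variables, 10 fits only y_3 (and all 8 values in {2, 5, 6, 10, 12, 23, 24, 27} must be used), so y_3 = 10.
The 7 still-open variables together cover exactly {2, 5, 6, 12, 23, 24, 27} — 7 values for 7 variables — and 6 appears only in y_2's list, so y_2 = 6.
The 6 still-open variables draw from only 6 values {2, 5, 12, 23, 24, 27}, so each is used; only y_7 can be 2, hence y_7 = 2.
Among the 5 still-open variables, 5 fits only y_5 (and all 5 values in {5, 12, 23, 24, 27} must be used), so y_5 = 5.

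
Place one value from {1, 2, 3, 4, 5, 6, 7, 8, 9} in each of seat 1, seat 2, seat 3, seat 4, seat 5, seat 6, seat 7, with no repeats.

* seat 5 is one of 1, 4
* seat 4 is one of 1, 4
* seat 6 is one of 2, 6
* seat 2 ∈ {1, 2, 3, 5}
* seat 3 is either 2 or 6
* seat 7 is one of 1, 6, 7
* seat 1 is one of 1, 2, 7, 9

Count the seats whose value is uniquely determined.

2

seat 3 and seat 6 between them cover only {2, 6} — a naked pair. Remove those values from seat 1, seat 2, seat 7.
seat 4 and seat 5 between them cover only {1, 4} — a naked pair. Remove those values from seat 1, seat 2, seat 7.
seat 7 must be 7 (only option left). Remove 7 from seat 1.
seat 1 has just one choice, so seat 1 = 9.
Determined: seat 1=9, seat 7=7. The other seats each still have more than one consistent value. That makes 2.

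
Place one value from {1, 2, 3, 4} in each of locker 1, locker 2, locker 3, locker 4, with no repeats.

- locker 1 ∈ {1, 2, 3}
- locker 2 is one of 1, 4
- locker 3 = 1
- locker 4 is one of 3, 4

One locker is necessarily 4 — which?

locker 2

locker 3 has just one choice, so locker 3 = 1. Remove 1 from locker 1, locker 2.
So 4 goes to locker 2.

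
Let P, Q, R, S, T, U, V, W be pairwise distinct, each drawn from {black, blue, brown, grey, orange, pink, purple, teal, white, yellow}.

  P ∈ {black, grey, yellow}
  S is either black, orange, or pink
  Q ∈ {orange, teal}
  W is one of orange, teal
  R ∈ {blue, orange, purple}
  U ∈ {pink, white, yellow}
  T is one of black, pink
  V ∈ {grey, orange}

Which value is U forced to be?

Q and W between them cover only {orange, teal} — a naked pair. Remove those values from R, S, V.
V's domain is down to {grey}, so V = grey. Strike grey from P.
The 2 variables S and T are confined to {black, pink}, which locks those values in; drop them from P, U.
That leaves P = yellow. So U can't be yellow.
So U = white.

white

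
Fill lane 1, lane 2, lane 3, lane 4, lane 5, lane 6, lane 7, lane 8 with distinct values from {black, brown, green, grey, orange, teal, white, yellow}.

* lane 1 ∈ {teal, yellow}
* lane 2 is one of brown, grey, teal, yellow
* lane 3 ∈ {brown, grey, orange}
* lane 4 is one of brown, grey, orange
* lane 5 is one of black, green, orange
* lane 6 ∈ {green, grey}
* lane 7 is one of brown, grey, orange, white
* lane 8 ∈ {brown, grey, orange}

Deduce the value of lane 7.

white

The 8 variables draw from only 8 values {black, brown, green, grey, orange, teal, white, yellow}, so each is used; only lane 5 can be black, hence lane 5 = black.
The 7 still-open variables draw from only 7 values {brown, green, grey, orange, teal, white, yellow}, so each is used; only lane 6 can be green, hence lane 6 = green.
The 6 still-open variables draw from only 6 values {brown, grey, orange, teal, white, yellow}, so each is used; only lane 7 can be white, hence lane 7 = white.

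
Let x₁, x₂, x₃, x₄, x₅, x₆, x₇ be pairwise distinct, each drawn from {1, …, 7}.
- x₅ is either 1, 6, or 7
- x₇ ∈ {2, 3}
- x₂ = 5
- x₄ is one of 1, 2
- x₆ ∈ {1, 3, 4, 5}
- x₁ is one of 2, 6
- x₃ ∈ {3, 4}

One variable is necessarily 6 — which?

x₁

x₂'s domain is down to {5}, so x₂ = 5. Remove 5 from x₆.
Among the 6 still-open variables, 7 fits only x₅ (and all 6 values in {1, 2, 3, 4, 6, 7} must be used), so x₅ = 7.
The 5 still-open variables draw from only 5 values {1, 2, 3, 4, 6}, so each is used; only x₁ can be 6, hence x₁ = 6.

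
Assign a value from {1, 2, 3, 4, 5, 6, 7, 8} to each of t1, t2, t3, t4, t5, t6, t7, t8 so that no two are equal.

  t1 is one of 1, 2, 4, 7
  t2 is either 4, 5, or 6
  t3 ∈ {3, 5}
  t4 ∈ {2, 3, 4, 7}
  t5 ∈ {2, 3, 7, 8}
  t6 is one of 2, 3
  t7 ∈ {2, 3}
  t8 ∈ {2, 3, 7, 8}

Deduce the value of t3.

5

Among the 8 variables, 1 fits only t1 (and all 8 values in {1, 2, 3, 4, 5, 6, 7, 8} must be used), so t1 = 1.
The 7 still-open variables together cover exactly {2, 3, 4, 5, 6, 7, 8} — 7 values for 7 variables — and 6 appears only in t2's list, so t2 = 6.
Among the 6 still-open variables, 4 fits only t4 (and all 6 values in {2, 3, 4, 5, 7, 8} must be used), so t4 = 4.
The 5 still-open variables together cover exactly {2, 3, 5, 7, 8} — 5 values for 5 variables — and 5 appears only in t3's list, so t3 = 5.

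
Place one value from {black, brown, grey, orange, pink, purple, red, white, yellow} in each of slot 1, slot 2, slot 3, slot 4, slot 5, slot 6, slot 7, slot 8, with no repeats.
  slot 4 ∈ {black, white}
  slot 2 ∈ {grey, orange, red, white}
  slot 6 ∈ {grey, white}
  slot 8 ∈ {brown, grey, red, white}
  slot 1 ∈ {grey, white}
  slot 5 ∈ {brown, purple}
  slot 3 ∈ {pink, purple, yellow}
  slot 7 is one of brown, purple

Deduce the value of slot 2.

The 2 variables slot 1 and slot 6 are confined to {grey, white}, which locks those values in; drop them from slot 2, slot 4, slot 8.
That leaves slot 4 = black.
slot 5 and slot 7 between them cover only {brown, purple} — a naked pair. Remove those values from slot 3, slot 8.
slot 8 has just one choice, so slot 8 = red. Remove red from slot 2.
So slot 2 = orange.

orange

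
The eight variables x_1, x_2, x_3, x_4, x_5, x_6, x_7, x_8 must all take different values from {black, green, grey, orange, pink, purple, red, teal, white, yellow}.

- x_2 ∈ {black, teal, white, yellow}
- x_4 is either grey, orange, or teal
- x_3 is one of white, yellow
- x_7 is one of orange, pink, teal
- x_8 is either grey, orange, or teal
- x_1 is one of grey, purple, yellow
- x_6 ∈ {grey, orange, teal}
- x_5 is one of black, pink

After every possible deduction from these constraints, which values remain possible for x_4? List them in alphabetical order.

grey, orange, teal

The 8 variables draw from only 8 values {black, grey, orange, pink, purple, teal, white, yellow}, so each is used; only x_1 can be purple, hence x_1 = purple.
x_4, x_6, x_8 share exactly the 3 values {grey, orange, teal}; by pigeonhole those values go to them, so strike grey, orange, teal from x_2, x_7.
x_7 must be pink (only option left). Eliminate pink elsewhere: x_5.
That leaves x_5 = black. Remove black from x_2.
No further eliminations apply; x_4 can still be any of grey, orange, teal.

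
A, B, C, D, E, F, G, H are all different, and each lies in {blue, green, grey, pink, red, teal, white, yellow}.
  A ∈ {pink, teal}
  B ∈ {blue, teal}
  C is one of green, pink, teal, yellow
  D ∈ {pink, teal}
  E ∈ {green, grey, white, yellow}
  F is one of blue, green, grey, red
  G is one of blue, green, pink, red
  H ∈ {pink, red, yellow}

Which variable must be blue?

The 8 variables draw from only 8 values {blue, green, grey, pink, red, teal, white, yellow}, so each is used; only E can be white, hence E = white.
Among the 7 still-open variables, grey fits only F (and all 7 values in {blue, green, grey, pink, red, teal, yellow} must be used), so F = grey.
A and D share exactly the 2 values {pink, teal}; by pigeonhole those values go to them, so strike pink, teal from B, C, G, H.
So blue goes to B.

B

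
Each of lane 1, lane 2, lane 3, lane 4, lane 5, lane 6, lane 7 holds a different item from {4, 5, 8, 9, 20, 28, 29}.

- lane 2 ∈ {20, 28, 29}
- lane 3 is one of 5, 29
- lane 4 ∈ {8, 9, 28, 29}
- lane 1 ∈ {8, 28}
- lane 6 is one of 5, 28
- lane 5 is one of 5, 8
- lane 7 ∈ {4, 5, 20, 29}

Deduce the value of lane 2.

20

Among the 7 variables, 4 fits only lane 7 (and all 7 values in {4, 5, 8, 9, 20, 28, 29} must be used), so lane 7 = 4.
The 6 still-open variables together cover exactly {5, 8, 9, 20, 28, 29} — 6 values for 6 variables — and 9 appears only in lane 4's list, so lane 4 = 9.
The 5 still-open variables draw from only 5 values {5, 8, 20, 28, 29}, so each is used; only lane 2 can be 20, hence lane 2 = 20.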